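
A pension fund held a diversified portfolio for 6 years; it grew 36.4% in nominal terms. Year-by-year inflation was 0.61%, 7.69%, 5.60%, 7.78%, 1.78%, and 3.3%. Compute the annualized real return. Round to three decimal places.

0.849%

Cumulative inflation factor: 1.0061 × 1.0769 × 1.0560 × 1.0778 × 1.0178 × 1.033 ≈ 1.29653.
Nominal growth factor: 1.36400. Real growth factor = 1.36400 / 1.29653 ≈ 1.05204.
Annualized: 1.05204^(1/6) − 1 ≈ 0.00849.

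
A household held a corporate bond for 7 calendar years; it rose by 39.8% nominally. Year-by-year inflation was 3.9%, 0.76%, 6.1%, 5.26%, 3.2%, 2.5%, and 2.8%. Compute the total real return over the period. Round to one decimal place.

10.0%

Cumulative inflation factor: 1.039 × 1.0076 × 1.061 × 1.0526 × 1.032 × 1.025 × 1.028 ≈ 1.27139.
Nominal growth factor: 1.39800. Real growth factor = 1.39800 / 1.27139 ≈ 1.09958.
Total real return ≈ 9.9583%.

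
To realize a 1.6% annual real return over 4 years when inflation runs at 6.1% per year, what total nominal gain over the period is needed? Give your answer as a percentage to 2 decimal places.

Required annual nominal rate: (1+1.6%)(1+6.1%) − 1 = 7.7976%.
Cumulative over 4 years: (1 + 0.077976)^4 − 1 ≈ 0.35032.

35.03%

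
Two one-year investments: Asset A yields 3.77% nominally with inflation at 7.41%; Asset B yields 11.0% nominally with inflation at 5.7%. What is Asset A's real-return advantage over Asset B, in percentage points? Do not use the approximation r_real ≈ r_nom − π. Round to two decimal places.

Asset A real return: 1.0377/1.0741 − 1 = -3.389%.
Asset B real return: 1.110/1.057 − 1 = 5.014%.
Difference: -3.389 − 5.014 = -8.403 pp.

-8.40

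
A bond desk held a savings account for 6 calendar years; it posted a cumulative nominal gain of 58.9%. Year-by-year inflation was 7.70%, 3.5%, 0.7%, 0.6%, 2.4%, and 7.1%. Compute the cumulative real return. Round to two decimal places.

28.31%

Cumulative inflation factor: 1.0770 × 1.035 × 1.007 × 1.006 × 1.024 × 1.071 ≈ 1.23843.
Nominal growth factor: 1.58900. Real growth factor = 1.58900 / 1.23843 ≈ 1.28307.
Total real return ≈ 28.3072%.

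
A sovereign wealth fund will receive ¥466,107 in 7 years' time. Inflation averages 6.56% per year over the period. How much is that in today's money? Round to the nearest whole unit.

¥298,763

Price-level factor over 7 years: (1 + 6.56%)^7 ≈ 1.5601253110.
Purchasing power today: ¥466,107 divided by that factor.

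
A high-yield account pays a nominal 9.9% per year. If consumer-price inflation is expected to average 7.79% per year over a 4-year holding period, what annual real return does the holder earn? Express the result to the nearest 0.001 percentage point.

With constant rates the annual real return is the same each year: (1+9.9%)/(1+7.79%) − 1 = 0.01958.

1.958%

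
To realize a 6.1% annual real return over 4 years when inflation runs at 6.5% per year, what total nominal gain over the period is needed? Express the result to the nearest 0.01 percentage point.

63.03%

Required annual nominal rate: (1+6.1%)(1+6.5%) − 1 = 12.9965%.
Cumulative over 4 years: (1 + 0.129965)^4 − 1 ≈ 0.63027.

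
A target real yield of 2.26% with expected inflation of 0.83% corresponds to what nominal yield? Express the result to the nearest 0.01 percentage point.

By the Fisher equation, 1 + r_nom = (1 + 2.26%)(1 + 0.83%) = 1.0226 × 1.0083 = 1.03108758.
So r_nom = 3.108758%.

3.11%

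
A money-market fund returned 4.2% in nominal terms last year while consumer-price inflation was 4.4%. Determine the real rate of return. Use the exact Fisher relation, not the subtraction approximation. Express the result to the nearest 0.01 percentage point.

-0.19%

Real return via the Fisher equation: (1 + 4.2%)/(1 + 4.4%) − 1 = 1.042/1.044 − 1 ≈ -0.00192.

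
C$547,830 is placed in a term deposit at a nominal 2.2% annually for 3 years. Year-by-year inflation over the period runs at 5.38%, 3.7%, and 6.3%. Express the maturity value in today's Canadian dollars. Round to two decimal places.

C$503,417.47

Nominal value at maturity: C$547,830 × (1 + 2.2%)^3 ≈ C$584,788.06.
Price-level factor over 3 years: 1.0538 × 1.037 × 1.063 = 1.1616364078.
The maturity value deflated by that factor is the answer in today's purchasing power.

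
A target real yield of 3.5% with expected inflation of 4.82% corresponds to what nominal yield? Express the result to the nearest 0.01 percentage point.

By the Fisher equation, 1 + r_nom = (1 + 3.5%)(1 + 4.82%) = 1.035 × 1.0482 = 1.084887.
So r_nom = 8.4887%.

8.49%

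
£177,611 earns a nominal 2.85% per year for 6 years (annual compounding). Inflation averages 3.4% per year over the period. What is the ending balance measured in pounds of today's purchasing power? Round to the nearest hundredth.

Nominal value at maturity: £177,611 × (1 + 2.85%)^6 ≈ £210,230.46.
Price-level factor over 6 years: (1 + 3.4%)^6 ≈ 1.2221463992.
Dividing the nominal maturity value by the price-level factor gives the value in today's money.

£172,017.41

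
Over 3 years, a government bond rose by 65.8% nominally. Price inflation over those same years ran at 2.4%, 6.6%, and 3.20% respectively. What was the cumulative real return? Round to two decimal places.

Cumulative inflation factor: 1.024 × 1.066 × 1.0320 ≈ 1.12651.
Nominal growth factor: 1.65800. Real growth factor = 1.65800 / 1.12651 ≈ 1.47180.
Total real return ≈ 47.1796%.

47.18%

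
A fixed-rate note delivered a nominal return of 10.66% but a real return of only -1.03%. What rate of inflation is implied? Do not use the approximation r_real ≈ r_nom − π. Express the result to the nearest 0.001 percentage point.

From (1+r_nom) = (1+r_real)(1+π), we get 1+π = (1 + 10.66%)/(1 − 1.03%) = 1.1066/0.9897 ≈ 1.11812.
So π ≈ 11.8117%.

11.812%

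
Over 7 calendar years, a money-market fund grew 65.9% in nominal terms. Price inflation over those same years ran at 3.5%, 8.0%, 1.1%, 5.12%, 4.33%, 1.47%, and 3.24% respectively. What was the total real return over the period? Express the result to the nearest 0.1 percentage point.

Cumulative inflation factor: 1.035 × 1.080 × 1.011 × 1.0512 × 1.0433 × 1.0147 × 1.0324 ≈ 1.29836.
Nominal growth factor: 1.65900. Real growth factor = 1.65900 / 1.29836 ≈ 1.27776.
Total real return ≈ 27.7765%.

27.8%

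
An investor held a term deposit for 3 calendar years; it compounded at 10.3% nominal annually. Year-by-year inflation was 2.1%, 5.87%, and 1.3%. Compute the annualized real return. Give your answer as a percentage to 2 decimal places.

7.01%

Cumulative inflation factor: 1.021 × 1.0587 × 1.013 ≈ 1.09498.
Nominal growth factor: 1.34192. Real growth factor = 1.34192 / 1.09498 ≈ 1.22551.
Annualized: 1.22551^(1/3) − 1 ≈ 0.07014.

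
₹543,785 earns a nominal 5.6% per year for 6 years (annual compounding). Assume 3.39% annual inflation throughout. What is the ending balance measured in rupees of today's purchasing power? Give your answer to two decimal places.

Nominal value at maturity: ₹543,785 × (1 + 5.6%)^6 ≈ ₹754,068.38.
Price-level factor over 6 years: (1 + 3.39%)^6 ≈ 1.2214373948.
The maturity value deflated by that factor is the answer in today's purchasing power.

₹617,361.47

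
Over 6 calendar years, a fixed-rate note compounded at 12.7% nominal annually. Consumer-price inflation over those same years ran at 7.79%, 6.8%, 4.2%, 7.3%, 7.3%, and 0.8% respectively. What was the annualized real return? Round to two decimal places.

Cumulative inflation factor: 1.0779 × 1.068 × 1.042 × 1.073 × 1.073 × 1.008 ≈ 1.39212.
Nominal growth factor: 2.04901. Real growth factor = 2.04901 / 1.39212 ≈ 1.47186.
Annualized: 1.47186^(1/6) − 1 ≈ 0.06654.

6.65%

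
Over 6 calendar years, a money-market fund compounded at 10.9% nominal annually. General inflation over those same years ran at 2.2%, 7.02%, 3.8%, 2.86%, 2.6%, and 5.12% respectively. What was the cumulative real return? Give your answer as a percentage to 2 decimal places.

47.71%

Cumulative inflation factor: 1.022 × 1.0702 × 1.038 × 1.0286 × 1.026 × 1.0512 ≈ 1.25948.
Nominal growth factor: 1.86033. Real growth factor = 1.86033 / 1.25948 ≈ 1.47706.
Total real return ≈ 47.7056%.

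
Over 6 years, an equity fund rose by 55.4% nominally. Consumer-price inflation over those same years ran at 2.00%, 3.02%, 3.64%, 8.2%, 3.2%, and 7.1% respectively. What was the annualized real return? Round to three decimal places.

Cumulative inflation factor: 1.0200 × 1.0302 × 1.0364 × 1.082 × 1.032 × 1.071 ≈ 1.30240.
Nominal growth factor: 1.55400. Real growth factor = 1.55400 / 1.30240 ≈ 1.19318.
Annualized: 1.19318^(1/6) − 1 ≈ 0.02987.

2.987%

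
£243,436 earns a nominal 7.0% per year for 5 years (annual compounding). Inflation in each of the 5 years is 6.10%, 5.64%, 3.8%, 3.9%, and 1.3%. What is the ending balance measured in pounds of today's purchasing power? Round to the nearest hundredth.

Nominal value at maturity: £243,436 × (1 + 7.0%)^5 ≈ £341,431.58.
Price-level factor over 5 years: 1.0610 × 1.0564 × 1.038 × 1.039 × 1.013 ≈ 1.2245206768.
The maturity value deflated by that factor is the answer in today's purchasing power.

£278,828.76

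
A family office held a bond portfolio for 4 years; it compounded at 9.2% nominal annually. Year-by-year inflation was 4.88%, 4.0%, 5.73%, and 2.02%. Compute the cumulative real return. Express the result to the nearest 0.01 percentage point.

20.86%

Cumulative inflation factor: 1.0488 × 1.040 × 1.0573 × 1.0202 ≈ 1.17655.
Nominal growth factor: 1.42197. Real growth factor = 1.42197 / 1.17655 ≈ 1.20860.
Total real return ≈ 20.8596%.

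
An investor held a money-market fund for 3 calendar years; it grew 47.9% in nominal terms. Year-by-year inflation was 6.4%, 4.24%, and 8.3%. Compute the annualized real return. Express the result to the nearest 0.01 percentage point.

7.18%

Cumulative inflation factor: 1.064 × 1.0424 × 1.083 ≈ 1.20117.
Nominal growth factor: 1.47900. Real growth factor = 1.47900 / 1.20117 ≈ 1.23130.
Annualized: 1.23130^(1/3) − 1 ≈ 0.07182.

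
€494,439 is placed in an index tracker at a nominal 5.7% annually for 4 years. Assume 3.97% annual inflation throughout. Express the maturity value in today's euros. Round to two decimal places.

Nominal value at maturity: €494,439 × (1 + 5.7%)^4 ≈ €617,181.17.
Price-level factor over 4 years: (1 + 3.97%)^4 ≈ 1.1685093072.
Dividing the nominal maturity value by the price-level factor gives the value in today's money.

€528,178.22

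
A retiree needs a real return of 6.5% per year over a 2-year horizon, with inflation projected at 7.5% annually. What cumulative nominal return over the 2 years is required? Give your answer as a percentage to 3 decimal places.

Required annual nominal rate: (1+6.5%)(1+7.5%) − 1 = 14.4875%.
Cumulative over 2 years: (1 + 0.144875)^2 − 1 ≈ 0.31074.

31.074%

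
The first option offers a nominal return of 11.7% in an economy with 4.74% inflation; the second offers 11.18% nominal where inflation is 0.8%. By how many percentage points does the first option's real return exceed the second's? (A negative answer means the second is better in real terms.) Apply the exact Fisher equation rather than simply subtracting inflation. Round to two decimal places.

-3.65

The first option real return: 1.117/1.0474 − 1 = 6.645%.
The second real return: 1.1118/1.008 − 1 = 10.298%.
Difference: 6.645 − 10.298 = -3.653 pp.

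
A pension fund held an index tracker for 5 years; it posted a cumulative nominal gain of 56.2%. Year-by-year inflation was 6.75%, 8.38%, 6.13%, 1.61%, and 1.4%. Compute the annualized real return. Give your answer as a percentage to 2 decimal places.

4.31%

Cumulative inflation factor: 1.0675 × 1.0838 × 1.0613 × 1.0161 × 1.014 ≈ 1.26511.
Nominal growth factor: 1.56200. Real growth factor = 1.56200 / 1.26511 ≈ 1.23467.
Annualized: 1.23467^(1/5) − 1 ≈ 0.04306.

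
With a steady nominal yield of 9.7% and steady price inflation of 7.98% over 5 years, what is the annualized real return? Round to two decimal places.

With constant rates the annual real return is the same each year: (1+9.7%)/(1+7.98%) − 1 = 0.01593.

1.59%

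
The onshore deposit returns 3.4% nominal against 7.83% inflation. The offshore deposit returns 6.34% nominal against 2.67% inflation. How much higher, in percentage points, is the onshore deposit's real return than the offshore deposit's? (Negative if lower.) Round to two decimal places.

The onshore deposit real return: 1.034/1.0783 − 1 = -4.108%.
The offshore deposit real return: 1.0634/1.0267 − 1 = 3.575%.
Difference: -4.108 − 3.575 = -7.683 pp.

-7.68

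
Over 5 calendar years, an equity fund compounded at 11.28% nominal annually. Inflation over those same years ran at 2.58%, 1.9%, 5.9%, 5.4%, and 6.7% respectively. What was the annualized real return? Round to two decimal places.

Cumulative inflation factor: 1.0258 × 1.019 × 1.059 × 1.054 × 1.067 ≈ 1.24491.
Nominal growth factor: 1.70642. Real growth factor = 1.70642 / 1.24491 ≈ 1.37072.
Annualized: 1.37072^(1/5) − 1 ≈ 0.06510.

6.51%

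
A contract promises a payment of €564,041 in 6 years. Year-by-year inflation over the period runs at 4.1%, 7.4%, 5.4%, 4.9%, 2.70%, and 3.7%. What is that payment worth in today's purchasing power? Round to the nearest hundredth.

€428,440.35

Price-level factor over 6 years: 1.041 × 1.074 × 1.054 × 1.049 × 1.0270 × 1.037 ≈ 1.3164983221.
Purchasing power today: €564,041 divided by that factor.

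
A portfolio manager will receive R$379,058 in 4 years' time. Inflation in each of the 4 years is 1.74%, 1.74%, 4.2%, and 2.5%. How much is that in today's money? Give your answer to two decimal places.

R$342,870.89

Price-level factor over 4 years: 1.0174 × 1.0174 × 1.042 × 1.025 ≈ 1.1055415028.
Purchasing power today: R$379,058 divided by that factor.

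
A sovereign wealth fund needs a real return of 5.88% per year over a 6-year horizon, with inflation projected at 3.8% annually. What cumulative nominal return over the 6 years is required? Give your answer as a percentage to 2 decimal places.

Required annual nominal rate: (1+5.88%)(1+3.8%) − 1 = 9.90344%.
Cumulative over 6 years: (1 + 0.0990344)^6 − 1 ≈ 0.76225.

76.23%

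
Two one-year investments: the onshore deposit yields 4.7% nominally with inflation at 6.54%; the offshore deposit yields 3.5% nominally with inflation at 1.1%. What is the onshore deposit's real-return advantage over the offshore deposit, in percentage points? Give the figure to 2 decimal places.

-4.10

The onshore deposit real return: 1.047/1.0654 − 1 = -1.727%.
The offshore deposit real return: 1.035/1.011 − 1 = 2.374%.
Difference: -1.727 − 2.374 = -4.101 pp.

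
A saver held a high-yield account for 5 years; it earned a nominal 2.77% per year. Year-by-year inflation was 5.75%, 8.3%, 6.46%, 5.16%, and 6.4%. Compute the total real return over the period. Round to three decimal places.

-15.968%

Cumulative inflation factor: 1.0575 × 1.083 × 1.0646 × 1.0516 × 1.064 ≈ 1.36423.
Nominal growth factor: 1.14639. Real growth factor = 1.14639 / 1.36423 ≈ 0.84032.
Total real return ≈ -15.9681%.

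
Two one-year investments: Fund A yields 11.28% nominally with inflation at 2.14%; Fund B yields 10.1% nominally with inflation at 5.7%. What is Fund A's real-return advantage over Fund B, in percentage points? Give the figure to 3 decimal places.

Fund A real return: 1.1128/1.0214 − 1 = 8.9485%.
Fund B real return: 1.101/1.057 − 1 = 4.1627%.
Difference: 8.9485 − 4.1627 = 4.7858 pp.

4.786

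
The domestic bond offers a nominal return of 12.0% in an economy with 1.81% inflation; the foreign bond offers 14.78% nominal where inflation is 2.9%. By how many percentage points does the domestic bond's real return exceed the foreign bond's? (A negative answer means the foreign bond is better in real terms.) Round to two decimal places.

The domestic bond real return: 1.120/1.0181 − 1 = 10.009%.
The foreign bond real return: 1.1478/1.029 − 1 = 11.545%.
Difference: 10.009 − 11.545 = -1.536 pp.

-1.54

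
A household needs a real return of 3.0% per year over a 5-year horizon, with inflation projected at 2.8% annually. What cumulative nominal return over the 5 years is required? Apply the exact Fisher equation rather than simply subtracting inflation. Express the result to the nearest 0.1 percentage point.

Required annual nominal rate: (1+3.0%)(1+2.8%) − 1 = 5.884%.
Cumulative over 5 years: (1 + 0.05884)^5 − 1 ≈ 0.33092.

33.1%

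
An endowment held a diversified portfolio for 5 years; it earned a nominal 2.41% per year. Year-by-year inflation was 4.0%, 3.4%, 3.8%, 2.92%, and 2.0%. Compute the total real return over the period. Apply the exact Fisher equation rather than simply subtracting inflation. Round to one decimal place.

-3.9%

Cumulative inflation factor: 1.040 × 1.034 × 1.038 × 1.0292 × 1.020 ≈ 1.17179.
Nominal growth factor: 1.12645. Real growth factor = 1.12645 / 1.17179 ≈ 0.96130.
Total real return ≈ -3.8696%.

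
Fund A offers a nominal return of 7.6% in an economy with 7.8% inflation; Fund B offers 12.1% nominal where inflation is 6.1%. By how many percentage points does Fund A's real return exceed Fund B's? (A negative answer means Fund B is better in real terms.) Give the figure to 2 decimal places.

Fund A real return: 1.076/1.078 − 1 = -0.186%.
Fund B real return: 1.121/1.061 − 1 = 5.655%.
Difference: -0.186 − 5.655 = -5.841 pp.

-5.84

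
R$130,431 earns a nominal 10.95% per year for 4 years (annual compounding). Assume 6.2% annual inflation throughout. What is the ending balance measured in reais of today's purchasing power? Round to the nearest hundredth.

Nominal value at maturity: R$130,431 × (1 + 10.95%)^4 ≈ R$197,646.92.
Price-level factor over 4 years: (1 + 6.2%)^4 ≈ 1.2720320883.
Dividing the nominal maturity value by the price-level factor gives the value in today's money.

R$155,378.88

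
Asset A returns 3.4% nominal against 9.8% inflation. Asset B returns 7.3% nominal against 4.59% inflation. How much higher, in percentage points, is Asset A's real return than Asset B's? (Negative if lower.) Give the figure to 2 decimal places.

Asset A real return: 1.034/1.098 − 1 = -5.829%.
Asset B real return: 1.073/1.0459 − 1 = 2.591%.
Difference: -5.829 − 2.591 = -8.420 pp.

-8.42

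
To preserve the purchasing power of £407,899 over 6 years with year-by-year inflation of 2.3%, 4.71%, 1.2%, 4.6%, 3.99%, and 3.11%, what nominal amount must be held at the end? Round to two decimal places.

Cumulative price-level factor: 1.023 × 1.0471 × 1.012 × 1.046 × 1.0399 × 1.0311 ≈ 1.2158174027.
The nominal amount required is £407,899 scaled up by that factor.

£495,930.70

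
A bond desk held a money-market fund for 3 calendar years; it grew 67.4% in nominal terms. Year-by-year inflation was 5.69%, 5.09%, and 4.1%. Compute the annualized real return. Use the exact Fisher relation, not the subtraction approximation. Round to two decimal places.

13.13%

Cumulative inflation factor: 1.0569 × 1.0509 × 1.041 ≈ 1.15623.
Nominal growth factor: 1.67400. Real growth factor = 1.67400 / 1.15623 ≈ 1.44780.
Annualized: 1.44780^(1/3) − 1 ≈ 0.13128.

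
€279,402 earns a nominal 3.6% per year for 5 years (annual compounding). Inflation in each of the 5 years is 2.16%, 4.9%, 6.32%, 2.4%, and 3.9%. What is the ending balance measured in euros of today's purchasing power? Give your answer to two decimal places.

€275,068.87

Nominal value at maturity: €279,402 × (1 + 3.6%)^5 ≈ €333,448.13.
Price-level factor over 5 years: 1.0216 × 1.049 × 1.0632 × 1.024 × 1.039 ≈ 1.2122350716.
The maturity value deflated by that factor is the answer in today's purchasing power.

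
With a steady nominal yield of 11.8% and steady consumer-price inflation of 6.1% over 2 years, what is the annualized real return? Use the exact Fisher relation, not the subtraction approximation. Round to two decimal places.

With constant rates the annual real return is the same each year: (1+11.8%)/(1+6.1%) − 1 = 0.05372.

5.37%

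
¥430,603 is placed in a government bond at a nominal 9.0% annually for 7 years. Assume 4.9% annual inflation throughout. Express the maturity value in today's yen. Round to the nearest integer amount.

¥563,163

Nominal value at maturity: ¥430,603 × (1 + 9.0%)^7 ≈ ¥787,159.
Price-level factor over 7 years: (1 + 4.9%)^7 ≈ 1.3977465126.
Dividing the nominal maturity value by the price-level factor gives the value in today's money.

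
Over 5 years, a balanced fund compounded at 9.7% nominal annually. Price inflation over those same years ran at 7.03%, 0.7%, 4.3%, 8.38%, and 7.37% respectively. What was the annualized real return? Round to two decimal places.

Cumulative inflation factor: 1.0703 × 1.007 × 1.043 × 1.0838 × 1.0737 ≈ 1.30813.
Nominal growth factor: 1.58867. Real growth factor = 1.58867 / 1.30813 ≈ 1.21446.
Annualized: 1.21446^(1/5) − 1 ≈ 0.03962.

3.96%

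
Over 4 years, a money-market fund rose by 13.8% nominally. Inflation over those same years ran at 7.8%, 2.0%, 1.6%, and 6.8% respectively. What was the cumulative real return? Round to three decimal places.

-4.620%

Cumulative inflation factor: 1.078 × 1.020 × 1.016 × 1.068 ≈ 1.19312.
Nominal growth factor: 1.13800. Real growth factor = 1.13800 / 1.19312 ≈ 0.95380.
Total real return ≈ -4.6198%.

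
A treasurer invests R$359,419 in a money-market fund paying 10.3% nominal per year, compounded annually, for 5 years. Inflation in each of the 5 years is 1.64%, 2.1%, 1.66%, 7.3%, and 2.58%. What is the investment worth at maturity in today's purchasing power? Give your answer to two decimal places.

R$505,330.69

Nominal value at maturity: R$359,419 × (1 + 10.3%)^5 ≈ R$586,784.45.
Price-level factor over 5 years: 1.0164 × 1.021 × 1.0166 × 1.073 × 1.0258 ≈ 1.1611890199.
The maturity value deflated by that factor is the answer in today's purchasing power.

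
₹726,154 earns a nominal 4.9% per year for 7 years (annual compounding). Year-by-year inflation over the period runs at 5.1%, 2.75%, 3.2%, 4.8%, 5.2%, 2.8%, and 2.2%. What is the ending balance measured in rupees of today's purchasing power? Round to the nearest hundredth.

Nominal value at maturity: ₹726,154 × (1 + 4.9%)^7 ≈ ₹1,014,979.22.
Price-level factor over 7 years: 1.051 × 1.0275 × 1.032 × 1.048 × 1.052 × 1.028 × 1.022 ≈ 1.2908782302.
The maturity value deflated by that factor is the answer in today's purchasing power.

₹786,270.31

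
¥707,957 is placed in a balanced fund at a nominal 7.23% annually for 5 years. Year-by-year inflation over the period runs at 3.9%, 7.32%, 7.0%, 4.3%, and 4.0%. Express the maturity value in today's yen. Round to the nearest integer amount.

Nominal value at maturity: ¥707,957 × (1 + 7.23%)^5 ≈ ¥1,003,664.
Price-level factor over 5 years: 1.039 × 1.0732 × 1.070 × 1.043 × 1.040 ≈ 1.2941887996.
The maturity value deflated by that factor is the answer in today's purchasing power.

¥775,516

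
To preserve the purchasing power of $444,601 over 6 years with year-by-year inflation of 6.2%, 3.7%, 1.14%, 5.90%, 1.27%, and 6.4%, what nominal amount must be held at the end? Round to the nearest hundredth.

Cumulative price-level factor: 1.062 × 1.037 × 1.0114 × 1.0590 × 1.0127 × 1.064 ≈ 1.2709972781.
Multiplying $444,601 by the price-level factor gives the future nominal sum.

$565,086.66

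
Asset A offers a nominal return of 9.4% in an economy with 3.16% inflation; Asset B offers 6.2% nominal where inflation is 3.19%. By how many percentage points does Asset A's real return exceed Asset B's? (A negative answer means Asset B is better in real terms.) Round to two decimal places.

Asset A real return: 1.094/1.0316 − 1 = 6.049%.
Asset B real return: 1.062/1.0319 − 1 = 2.917%.
Difference: 6.049 − 2.917 = 3.132 pp.

3.13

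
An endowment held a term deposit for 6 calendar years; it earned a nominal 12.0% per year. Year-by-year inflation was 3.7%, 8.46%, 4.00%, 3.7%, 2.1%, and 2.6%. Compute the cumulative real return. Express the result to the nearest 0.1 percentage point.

Cumulative inflation factor: 1.037 × 1.0846 × 1.0400 × 1.037 × 1.021 × 1.026 ≈ 1.27067.
Nominal growth factor: 1.97382. Real growth factor = 1.97382 / 1.27067 ≈ 1.55337.
Total real return ≈ 55.3369%.

55.3%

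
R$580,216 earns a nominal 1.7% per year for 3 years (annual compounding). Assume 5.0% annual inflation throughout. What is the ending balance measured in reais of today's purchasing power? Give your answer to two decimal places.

Nominal value at maturity: R$580,216 × (1 + 1.7%)^3 ≈ R$610,312.91.
Price-level factor over 3 years: (1 + 5.0%)^3 = 1.157625.
Dividing the nominal maturity value by the price-level factor gives the value in today's money.

R$527,211.24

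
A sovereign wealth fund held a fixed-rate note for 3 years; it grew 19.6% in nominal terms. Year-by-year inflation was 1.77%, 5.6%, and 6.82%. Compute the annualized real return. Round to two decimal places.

Cumulative inflation factor: 1.0177 × 1.056 × 1.0682 ≈ 1.14799.
Nominal growth factor: 1.19600. Real growth factor = 1.19600 / 1.14799 ≈ 1.04183.
Annualized: 1.04183^(1/3) − 1 ≈ 0.01375.

1.38%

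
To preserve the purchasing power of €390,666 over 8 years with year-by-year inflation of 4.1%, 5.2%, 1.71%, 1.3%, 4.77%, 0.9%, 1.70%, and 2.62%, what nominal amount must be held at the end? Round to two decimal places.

Cumulative price-level factor: 1.041 × 1.052 × 1.0171 × 1.013 × 1.0477 × 1.009 × 1.0170 × 1.0262 ≈ 1.2448603727.
Multiplying €390,666 by the price-level factor gives the future nominal sum.

€486,324.62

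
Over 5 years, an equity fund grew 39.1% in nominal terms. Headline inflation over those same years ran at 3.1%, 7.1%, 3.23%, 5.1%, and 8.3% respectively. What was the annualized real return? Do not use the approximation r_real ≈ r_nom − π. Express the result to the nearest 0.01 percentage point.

1.40%

Cumulative inflation factor: 1.031 × 1.071 × 1.0323 × 1.051 × 1.083 ≈ 1.29743.
Nominal growth factor: 1.39100. Real growth factor = 1.39100 / 1.29743 ≈ 1.07212.
Annualized: 1.07212^(1/5) − 1 ≈ 0.01402.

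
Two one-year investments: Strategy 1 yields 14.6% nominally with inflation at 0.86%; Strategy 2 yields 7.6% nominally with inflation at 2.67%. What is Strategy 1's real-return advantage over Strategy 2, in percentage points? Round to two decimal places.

Strategy 1 real return: 1.146/1.0086 − 1 = 13.623%.
Strategy 2 real return: 1.076/1.0267 − 1 = 4.802%.
Difference: 13.623 − 4.802 = 8.821 pp.

8.82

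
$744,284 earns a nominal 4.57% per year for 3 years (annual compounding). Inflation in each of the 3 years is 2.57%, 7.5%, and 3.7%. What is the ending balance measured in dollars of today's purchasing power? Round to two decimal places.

Nominal value at maturity: $744,284 × (1 + 4.57%)^3 ≈ $851,059.66.
Price-level factor over 3 years: 1.0257 × 1.075 × 1.037 = 1.1434247175.
Dividing the nominal maturity value by the price-level factor gives the value in today's money.

$744,307.56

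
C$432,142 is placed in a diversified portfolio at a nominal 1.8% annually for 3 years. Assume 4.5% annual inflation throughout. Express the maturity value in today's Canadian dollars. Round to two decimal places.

Nominal value at maturity: C$432,142 × (1 + 1.8%)^3 ≈ C$455,900.23.
Price-level factor over 3 years: (1 + 4.5%)^3 = 1.141166125.
The maturity value deflated by that factor is the answer in today's purchasing power.

C$399,503.82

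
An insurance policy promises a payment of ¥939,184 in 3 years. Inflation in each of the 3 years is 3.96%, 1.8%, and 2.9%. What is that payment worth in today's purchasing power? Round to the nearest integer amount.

¥862,425

Price-level factor over 3 years: 1.0396 × 1.018 × 1.029 = 1.0890038712.
Purchasing power today: ¥939,184 divided by that factor.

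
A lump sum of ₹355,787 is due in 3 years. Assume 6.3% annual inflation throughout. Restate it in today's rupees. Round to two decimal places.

₹296,203.57

Price-level factor over 3 years: (1 + 6.3%)^3 = 1.201157047.
Purchasing power today: ₹355,787 divided by that factor.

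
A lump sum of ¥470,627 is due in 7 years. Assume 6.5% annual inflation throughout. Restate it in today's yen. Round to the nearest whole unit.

Price-level factor over 7 years: (1 + 6.5%)^7 ≈ 1.5539865458.
Purchasing power today: ¥470,627 divided by that factor.

¥302,851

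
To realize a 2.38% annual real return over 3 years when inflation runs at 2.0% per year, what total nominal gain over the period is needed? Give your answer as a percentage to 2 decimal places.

Required annual nominal rate: (1+2.38%)(1+2.0%) − 1 = 4.4276%.
Cumulative over 3 years: (1 + 0.044276)^3 − 1 ≈ 0.13880.

13.88%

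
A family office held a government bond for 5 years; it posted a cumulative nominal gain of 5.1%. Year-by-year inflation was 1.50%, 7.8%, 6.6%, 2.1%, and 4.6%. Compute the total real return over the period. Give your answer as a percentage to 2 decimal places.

Cumulative inflation factor: 1.0150 × 1.078 × 1.066 × 1.021 × 1.046 ≈ 1.24566.
Nominal growth factor: 1.05100. Real growth factor = 1.05100 / 1.24566 ≈ 0.84373.
Total real return ≈ -15.6270%.

-15.63%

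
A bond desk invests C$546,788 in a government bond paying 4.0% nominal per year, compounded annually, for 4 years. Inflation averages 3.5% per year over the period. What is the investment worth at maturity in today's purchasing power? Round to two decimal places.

Nominal value at maturity: C$546,788 × (1 + 4.0%)^4 ≈ C$639,664.62.
Price-level factor over 4 years: (1 + 3.5%)^4 ≈ 1.1475230006.
Dividing the nominal maturity value by the price-level factor gives the value in today's money.

C$557,430.76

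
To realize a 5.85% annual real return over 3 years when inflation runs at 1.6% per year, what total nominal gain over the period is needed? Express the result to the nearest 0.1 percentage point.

24.4%

Required annual nominal rate: (1+5.85%)(1+1.6%) − 1 = 7.5436%.
Cumulative over 3 years: (1 + 0.075436)^3 − 1 ≈ 0.24381.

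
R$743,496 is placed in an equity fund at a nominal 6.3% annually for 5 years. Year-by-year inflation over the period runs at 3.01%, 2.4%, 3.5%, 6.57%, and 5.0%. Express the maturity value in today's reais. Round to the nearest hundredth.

R$826,039.85

Nominal value at maturity: R$743,496 × (1 + 6.3%)^5 ≈ R$1,009,124.98.
Price-level factor over 5 years: 1.0301 × 1.024 × 1.035 × 1.0657 × 1.050 ≈ 1.2216420088.
Dividing the nominal maturity value by the price-level factor gives the value in today's money.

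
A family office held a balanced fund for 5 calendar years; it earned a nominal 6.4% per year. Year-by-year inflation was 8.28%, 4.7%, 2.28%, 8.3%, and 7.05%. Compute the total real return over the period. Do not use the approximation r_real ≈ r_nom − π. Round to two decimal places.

Cumulative inflation factor: 1.0828 × 1.047 × 1.0228 × 1.083 × 1.0705 ≈ 1.34431.
Nominal growth factor: 1.36367. Real growth factor = 1.36367 / 1.34431 ≈ 1.01440.
Total real return ≈ 1.4396%.

1.44%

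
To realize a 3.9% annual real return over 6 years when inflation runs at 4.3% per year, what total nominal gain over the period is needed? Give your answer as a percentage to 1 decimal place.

62.0%

Required annual nominal rate: (1+3.9%)(1+4.3%) − 1 = 8.3677%.
Cumulative over 6 years: (1 + 0.083677)^6 − 1 ≈ 0.61957.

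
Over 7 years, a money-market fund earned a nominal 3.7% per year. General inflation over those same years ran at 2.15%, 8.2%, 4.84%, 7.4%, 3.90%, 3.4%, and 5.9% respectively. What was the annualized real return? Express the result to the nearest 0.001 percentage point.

-1.326%

Cumulative inflation factor: 1.0215 × 1.082 × 1.0484 × 1.074 × 1.0390 × 1.034 × 1.059 ≈ 1.41589.
Nominal growth factor: 1.28959. Real growth factor = 1.28959 / 1.41589 ≈ 0.91080.
Annualized: 0.91080^(1/7) − 1 ≈ -0.01326.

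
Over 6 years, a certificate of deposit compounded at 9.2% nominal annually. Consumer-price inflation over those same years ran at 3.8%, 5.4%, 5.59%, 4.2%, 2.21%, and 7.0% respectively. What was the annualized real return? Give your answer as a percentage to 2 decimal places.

4.31%

Cumulative inflation factor: 1.038 × 1.054 × 1.0559 × 1.042 × 1.0221 × 1.070 ≈ 1.31645.
Nominal growth factor: 1.69565. Real growth factor = 1.69565 / 1.31645 ≈ 1.28804.
Annualized: 1.28804^(1/6) − 1 ≈ 0.04309.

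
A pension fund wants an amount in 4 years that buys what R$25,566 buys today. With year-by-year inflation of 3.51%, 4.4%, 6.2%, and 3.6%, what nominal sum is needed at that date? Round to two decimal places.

Cumulative price-level factor: 1.0351 × 1.044 × 1.062 × 1.036 ≈ 1.1889595495.
The nominal amount required is R$25,566 scaled up by that factor.

R$30,396.94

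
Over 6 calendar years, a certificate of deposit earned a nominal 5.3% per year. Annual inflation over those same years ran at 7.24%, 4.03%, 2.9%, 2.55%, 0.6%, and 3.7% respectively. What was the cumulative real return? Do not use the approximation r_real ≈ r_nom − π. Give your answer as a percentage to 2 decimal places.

Cumulative inflation factor: 1.0724 × 1.0403 × 1.029 × 1.0255 × 1.006 × 1.037 ≈ 1.22813.
Nominal growth factor: 1.36323. Real growth factor = 1.36323 / 1.22813 ≈ 1.11001.
Total real return ≈ 11.0010%.

11.00%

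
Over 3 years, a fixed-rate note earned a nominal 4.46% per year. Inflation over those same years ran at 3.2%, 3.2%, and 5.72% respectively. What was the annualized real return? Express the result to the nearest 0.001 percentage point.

0.410%

Cumulative inflation factor: 1.032 × 1.032 × 1.0572 ≈ 1.12594.
Nominal growth factor: 1.13986. Real growth factor = 1.13986 / 1.12594 ≈ 1.01236.
Annualized: 1.01236^(1/3) − 1 ≈ 0.00410.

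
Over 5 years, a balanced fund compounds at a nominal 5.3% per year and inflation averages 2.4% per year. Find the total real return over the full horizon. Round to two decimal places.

The annual real rate is (1+5.3%)/(1+2.4%) − 1 = 2.8320%.
Compounded over 5 years: (1 + 0.028320)^5 − 1 ≈ 0.14985.

14.99%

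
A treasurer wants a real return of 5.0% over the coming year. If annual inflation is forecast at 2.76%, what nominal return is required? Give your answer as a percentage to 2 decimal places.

7.90%

By the Fisher equation, 1 + r_nom = (1 + 5.0%)(1 + 2.76%) = 1.050 × 1.0276 = 1.07898.
So r_nom = 7.898%.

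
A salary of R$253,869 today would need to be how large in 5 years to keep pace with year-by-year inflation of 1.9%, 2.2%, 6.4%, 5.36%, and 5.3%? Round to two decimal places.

R$312,090.47

Cumulative price-level factor: 1.019 × 1.022 × 1.064 × 1.0536 × 1.053 ≈ 1.2293366827.
Multiplying R$253,869 by the price-level factor gives the future nominal sum.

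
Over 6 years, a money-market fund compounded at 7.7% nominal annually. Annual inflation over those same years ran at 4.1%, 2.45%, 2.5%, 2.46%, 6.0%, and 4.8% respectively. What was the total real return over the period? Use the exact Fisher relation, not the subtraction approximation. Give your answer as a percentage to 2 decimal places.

25.43%

Cumulative inflation factor: 1.041 × 1.0245 × 1.025 × 1.0246 × 1.060 × 1.048 ≈ 1.24425.
Nominal growth factor: 1.56061. Real growth factor = 1.56061 / 1.24425 ≈ 1.25426.
Total real return ≈ 25.4256%.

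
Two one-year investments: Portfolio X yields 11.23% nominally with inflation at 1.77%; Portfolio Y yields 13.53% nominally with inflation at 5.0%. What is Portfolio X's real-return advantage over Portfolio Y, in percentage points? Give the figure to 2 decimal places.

Portfolio X real return: 1.1123/1.0177 − 1 = 9.295%.
Portfolio Y real return: 1.1353/1.050 − 1 = 8.124%.
Difference: 9.295 − 8.124 = 1.171 pp.

1.17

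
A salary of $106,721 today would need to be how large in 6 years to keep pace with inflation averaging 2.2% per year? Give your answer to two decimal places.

Cumulative price-level factor: (1+2.2%)^6 ≈ 1.1394765049.
Multiplying $106,721 by the price-level factor gives the future nominal sum.

$121,606.07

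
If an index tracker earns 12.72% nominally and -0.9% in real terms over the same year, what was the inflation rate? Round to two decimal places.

13.74%

From (1+r_nom) = (1+r_real)(1+π), we get 1+π = (1 + 12.72%)/(1 − 0.9%) = 1.1272/0.991 ≈ 1.13744.
So π ≈ 13.7437%.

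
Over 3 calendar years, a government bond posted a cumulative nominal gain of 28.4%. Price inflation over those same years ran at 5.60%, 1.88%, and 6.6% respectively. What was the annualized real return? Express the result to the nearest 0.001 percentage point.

3.837%

Cumulative inflation factor: 1.0560 × 1.0188 × 1.066 ≈ 1.14686.
Nominal growth factor: 1.28400. Real growth factor = 1.28400 / 1.14686 ≈ 1.11958.
Annualized: 1.11958^(1/3) − 1 ≈ 0.03837.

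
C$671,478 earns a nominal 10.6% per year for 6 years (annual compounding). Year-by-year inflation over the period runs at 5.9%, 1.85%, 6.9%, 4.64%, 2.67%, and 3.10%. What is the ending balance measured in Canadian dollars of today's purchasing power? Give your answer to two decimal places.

C$962,338.57

Nominal value at maturity: C$671,478 × (1 + 10.6%)^6 ≈ C$1,229,030.19.
Price-level factor over 6 years: 1.059 × 1.0185 × 1.069 × 1.0464 × 1.0267 × 1.0310 ≈ 1.2771286775.
The maturity value deflated by that factor is the answer in today's purchasing power.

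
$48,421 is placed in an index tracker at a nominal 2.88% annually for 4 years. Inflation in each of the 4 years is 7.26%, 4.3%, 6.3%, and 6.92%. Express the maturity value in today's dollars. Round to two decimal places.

Nominal value at maturity: $48,421 × (1 + 2.88%)^4 ≈ $54,244.73.
Price-level factor over 4 years: 1.0726 × 1.043 × 1.063 × 1.0692 ≈ 1.2714940015.
The maturity value deflated by that factor is the answer in today's purchasing power.

$42,662.20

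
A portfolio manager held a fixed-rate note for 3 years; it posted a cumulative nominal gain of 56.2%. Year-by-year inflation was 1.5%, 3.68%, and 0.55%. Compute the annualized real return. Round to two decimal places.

Cumulative inflation factor: 1.015 × 1.0368 × 1.0055 ≈ 1.05814.
Nominal growth factor: 1.56200. Real growth factor = 1.56200 / 1.05814 ≈ 1.47618.
Annualized: 1.47618^(1/3) − 1 ≈ 0.13862.

13.86%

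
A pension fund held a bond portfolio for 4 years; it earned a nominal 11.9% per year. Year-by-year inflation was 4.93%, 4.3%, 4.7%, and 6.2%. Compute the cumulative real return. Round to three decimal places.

28.844%

Cumulative inflation factor: 1.0493 × 1.043 × 1.047 × 1.062 ≈ 1.21690.
Nominal growth factor: 1.56791. Real growth factor = 1.56791 / 1.21690 ≈ 1.28844.
Total real return ≈ 28.8443%.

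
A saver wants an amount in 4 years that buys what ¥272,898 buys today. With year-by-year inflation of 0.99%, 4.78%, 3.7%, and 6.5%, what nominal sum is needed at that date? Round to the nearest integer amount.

Cumulative price-level factor: 1.0099 × 1.0478 × 1.037 × 1.065 ≈ 1.1686517950.
Multiplying ¥272,898 by the price-level factor gives the future nominal sum.

¥318,923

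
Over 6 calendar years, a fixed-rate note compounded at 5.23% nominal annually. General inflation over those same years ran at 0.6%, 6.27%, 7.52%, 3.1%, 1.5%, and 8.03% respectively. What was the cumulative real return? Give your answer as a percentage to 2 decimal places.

Cumulative inflation factor: 1.006 × 1.0627 × 1.0752 × 1.031 × 1.015 × 1.0803 ≈ 1.29947.
Nominal growth factor: 1.35781. Real growth factor = 1.35781 / 1.29947 ≈ 1.04489.
Total real return ≈ 4.4890%.

4.49%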